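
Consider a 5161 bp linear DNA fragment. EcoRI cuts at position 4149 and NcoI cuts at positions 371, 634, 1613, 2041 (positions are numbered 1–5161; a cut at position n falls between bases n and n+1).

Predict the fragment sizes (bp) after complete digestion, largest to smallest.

Combined cut positions (sorted): 371, 634, 1613, 2041, 4149.
Linear molecule, 5 cuts → 6 fragments:
  371 − 0 = 371 bp
  634 − 371 = 263 bp
  1613 − 634 = 979 bp
  2041 − 1613 = 428 bp
  4149 − 2041 = 2108 bp
  5161 − 4149 = 1012 bp
Sorted largest to smallest: 2108, 1012, 979, 428, 371, 263 bp.

2108, 1012, 979, 428, 371, 263 bp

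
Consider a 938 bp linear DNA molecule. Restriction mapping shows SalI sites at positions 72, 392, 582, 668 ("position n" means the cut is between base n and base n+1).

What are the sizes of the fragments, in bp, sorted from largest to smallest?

320, 270, 190, 86, 72 bp

Linear molecule, 4 cuts → 5 fragments:
  72 − 0 = 72 bp
  392 − 72 = 320 bp
  582 − 392 = 190 bp
  668 − 582 = 86 bp
  938 − 668 = 270 bp
Sorted largest to smallest: 320, 270, 190, 86, 72 bp.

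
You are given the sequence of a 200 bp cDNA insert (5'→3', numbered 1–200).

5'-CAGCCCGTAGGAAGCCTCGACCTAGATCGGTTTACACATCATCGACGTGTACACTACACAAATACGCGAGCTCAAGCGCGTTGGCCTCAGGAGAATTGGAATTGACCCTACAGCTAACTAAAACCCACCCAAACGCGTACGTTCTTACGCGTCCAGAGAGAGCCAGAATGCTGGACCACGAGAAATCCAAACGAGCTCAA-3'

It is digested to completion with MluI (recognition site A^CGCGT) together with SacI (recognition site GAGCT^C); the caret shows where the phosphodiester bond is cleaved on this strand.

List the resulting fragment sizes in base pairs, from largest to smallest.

MluI sites (ACGCGT) start at positions 133, 147.
MluI cuts after the first base of each site, so after positions 133, 147.
SacI sites (GAGCTC) start at positions 68, 193.
SacI cuts after base 5 of each site (before the last base), so after positions 72, 197.
Combined cut positions: 72, 133, 147, 197.
Linear molecule, 4 cuts → 5 fragments:
  1–72 → 72 bp
  73–133 → 61 bp
  134–147 → 14 bp
  148–197 → 50 bp
  198–200 → 3 bp
Sorted largest to smallest: 72, 61, 50, 14, 3 bp.

72, 61, 50, 14, 3 bp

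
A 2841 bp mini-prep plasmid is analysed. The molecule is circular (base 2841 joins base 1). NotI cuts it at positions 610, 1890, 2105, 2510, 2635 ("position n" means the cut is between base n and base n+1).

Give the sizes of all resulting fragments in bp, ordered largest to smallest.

Circular molecule, 5 cuts → 5 fragments:
  1890 − 610 = 1280 bp
  2105 − 1890 = 215 bp
  2510 − 2105 = 405 bp
  2635 − 2510 = 125 bp
  wrap: 2841 − 2635 + 610 = 816 bp
Sorted largest to smallest: 1280, 816, 405, 215, 125 bp.

1280, 816, 405, 215, 125 bp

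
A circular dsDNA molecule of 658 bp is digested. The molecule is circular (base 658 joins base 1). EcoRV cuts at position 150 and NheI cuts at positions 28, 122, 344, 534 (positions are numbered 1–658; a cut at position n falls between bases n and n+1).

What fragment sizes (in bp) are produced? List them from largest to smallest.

Combined cut positions (sorted): 28, 122, 150, 344, 534.
Circular molecule, 5 cuts → 5 fragments:
  122 − 28 = 94 bp
  150 − 122 = 28 bp
  344 − 150 = 194 bp
  534 − 344 = 190 bp
  wrap: 658 − 534 + 28 = 152 bp
Sorted largest to smallest: 194, 190, 152, 94, 28 bp.

194, 190, 152, 94, 28 bp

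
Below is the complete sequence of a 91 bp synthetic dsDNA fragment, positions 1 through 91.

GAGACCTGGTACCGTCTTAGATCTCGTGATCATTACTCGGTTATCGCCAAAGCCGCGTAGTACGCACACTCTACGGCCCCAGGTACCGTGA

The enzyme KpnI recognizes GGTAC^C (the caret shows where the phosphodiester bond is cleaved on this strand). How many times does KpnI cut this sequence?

GGTACC occurs starting at positions 8, 82.
KpnI cuts at 2 sites.

2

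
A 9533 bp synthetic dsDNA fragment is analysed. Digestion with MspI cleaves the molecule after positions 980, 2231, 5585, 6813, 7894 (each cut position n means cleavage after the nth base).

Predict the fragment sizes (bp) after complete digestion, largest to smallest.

Linear molecule, 5 cuts → 6 fragments:
  980 − 0 = 980 bp
  2231 − 980 = 1251 bp
  5585 − 2231 = 3354 bp
  6813 − 5585 = 1228 bp
  7894 − 6813 = 1081 bp
  9533 − 7894 = 1639 bp
Sorted largest to smallest: 3354, 1639, 1251, 1228, 1081, 980 bp.

3354, 1639, 1251, 1228, 1081, 980 bp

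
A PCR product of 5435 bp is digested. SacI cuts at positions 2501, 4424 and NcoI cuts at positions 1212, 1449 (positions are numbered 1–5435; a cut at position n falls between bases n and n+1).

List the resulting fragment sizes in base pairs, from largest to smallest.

1923, 1212, 1052, 1011, 237 bp

Combined cut positions (sorted): 1212, 1449, 2501, 4424.
Linear molecule, 4 cuts → 5 fragments:
  1212 − 0 = 1212 bp
  1449 − 1212 = 237 bp
  2501 − 1449 = 1052 bp
  4424 − 2501 = 1923 bp
  5435 − 4424 = 1011 bp
Sorted largest to smallest: 1923, 1212, 1052, 1011, 237 bp.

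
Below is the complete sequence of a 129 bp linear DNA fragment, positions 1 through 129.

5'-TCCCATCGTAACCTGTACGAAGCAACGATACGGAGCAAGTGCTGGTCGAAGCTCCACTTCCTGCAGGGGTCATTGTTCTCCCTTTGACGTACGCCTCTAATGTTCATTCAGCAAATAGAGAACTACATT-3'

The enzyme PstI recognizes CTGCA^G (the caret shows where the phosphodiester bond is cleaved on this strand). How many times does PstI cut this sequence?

1

CTGCAG occurs starting at position 61.
PstI cuts at 1 site.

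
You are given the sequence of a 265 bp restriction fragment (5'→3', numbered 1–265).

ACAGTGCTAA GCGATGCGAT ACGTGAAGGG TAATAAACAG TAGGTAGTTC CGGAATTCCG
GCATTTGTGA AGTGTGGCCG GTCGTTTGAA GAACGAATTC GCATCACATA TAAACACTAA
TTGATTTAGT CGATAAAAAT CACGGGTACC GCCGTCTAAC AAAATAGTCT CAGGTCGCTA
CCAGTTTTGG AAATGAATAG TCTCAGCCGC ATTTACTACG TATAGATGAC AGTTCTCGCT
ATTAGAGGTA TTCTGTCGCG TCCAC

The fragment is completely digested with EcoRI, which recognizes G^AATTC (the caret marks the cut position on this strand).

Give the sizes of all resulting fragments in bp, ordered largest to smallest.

EcoRI sites (GAATTC) start at positions 53, 95.
EcoRI cuts after the first base of each site, so after positions 53, 95.
Linear molecule, 2 cuts → 3 fragments:
  1–53 → 53 bp
  54–95 → 42 bp
  96–265 → 170 bp
Sorted largest to smallest: 170, 53, 42 bp.

170, 53, 42 bp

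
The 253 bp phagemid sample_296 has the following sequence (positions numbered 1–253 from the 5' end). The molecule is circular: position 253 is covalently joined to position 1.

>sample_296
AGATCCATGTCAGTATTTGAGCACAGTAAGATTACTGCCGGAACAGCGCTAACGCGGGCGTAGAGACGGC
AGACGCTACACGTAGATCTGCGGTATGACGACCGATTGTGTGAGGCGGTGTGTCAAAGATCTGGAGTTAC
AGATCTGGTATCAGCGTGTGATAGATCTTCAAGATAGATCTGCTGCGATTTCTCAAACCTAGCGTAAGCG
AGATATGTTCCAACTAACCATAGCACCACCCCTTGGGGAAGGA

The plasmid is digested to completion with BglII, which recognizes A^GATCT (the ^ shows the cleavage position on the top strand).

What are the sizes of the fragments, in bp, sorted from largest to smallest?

161, 43, 22, 14, 13 bp

BglII sites (AGATCT) start at positions 84, 127, 141, 163, 176.
BglII cuts after the first base of each site, so after positions 84, 127, 141, 163, 176.
Circular molecule, 5 cuts → 5 fragments:
  85–127 → 43 bp
  128–141 → 14 bp
  142–163 → 22 bp
  164–176 → 13 bp
  177–253 then 1–84 → 77 + 84 = 161 bp
Sorted largest to smallest: 161, 43, 22, 14, 13 bp.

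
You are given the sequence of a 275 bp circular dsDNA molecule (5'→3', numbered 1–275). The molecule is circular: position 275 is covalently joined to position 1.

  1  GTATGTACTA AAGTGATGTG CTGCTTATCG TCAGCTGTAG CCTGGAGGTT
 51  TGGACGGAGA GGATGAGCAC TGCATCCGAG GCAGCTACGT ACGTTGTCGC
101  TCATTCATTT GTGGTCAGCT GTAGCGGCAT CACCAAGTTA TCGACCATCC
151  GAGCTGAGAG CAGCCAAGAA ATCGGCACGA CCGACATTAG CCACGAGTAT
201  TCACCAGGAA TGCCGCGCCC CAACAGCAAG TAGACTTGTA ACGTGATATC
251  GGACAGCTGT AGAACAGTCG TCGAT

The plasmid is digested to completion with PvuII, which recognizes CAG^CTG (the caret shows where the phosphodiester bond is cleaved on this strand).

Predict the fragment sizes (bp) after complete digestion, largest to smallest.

PvuII sites (CAGCTG) start at positions 32, 116, 254.
PvuII cuts after base 3 of each site, so after positions 34, 118, 256.
Circular molecule, 3 cuts → 3 fragments:
  35–118 → 84 bp
  119–256 → 138 bp
  257–275 then 1–34 → 19 + 34 = 53 bp
Sorted largest to smallest: 138, 84, 53 bp.

138, 84, 53 bp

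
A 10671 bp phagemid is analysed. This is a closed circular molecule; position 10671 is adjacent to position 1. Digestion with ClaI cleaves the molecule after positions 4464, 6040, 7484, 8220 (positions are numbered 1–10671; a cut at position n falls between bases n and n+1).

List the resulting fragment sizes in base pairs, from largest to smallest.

6915, 1576, 1444, 736 bp

Circular molecule, 4 cuts → 4 fragments:
  6040 − 4464 = 1576 bp
  7484 − 6040 = 1444 bp
  8220 − 7484 = 736 bp
  wrap: 10671 − 8220 + 4464 = 6915 bp
Sorted largest to smallest: 6915, 1576, 1444, 736 bp.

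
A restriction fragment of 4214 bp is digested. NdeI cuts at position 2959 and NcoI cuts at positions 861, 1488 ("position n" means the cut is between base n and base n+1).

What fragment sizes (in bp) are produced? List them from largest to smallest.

Combined cut positions (sorted): 861, 1488, 2959.
Linear molecule, 3 cuts → 4 fragments:
  861 − 0 = 861 bp
  1488 − 861 = 627 bp
  2959 − 1488 = 1471 bp
  4214 − 2959 = 1255 bp
Sorted largest to smallest: 1471, 1255, 861, 627 bp.

1471, 1255, 861, 627 bp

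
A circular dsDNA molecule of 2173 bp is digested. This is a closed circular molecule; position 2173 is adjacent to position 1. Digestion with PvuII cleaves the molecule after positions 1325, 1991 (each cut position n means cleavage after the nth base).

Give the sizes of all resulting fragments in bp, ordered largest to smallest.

Circular molecule, 2 cuts → 2 fragments:
  1991 − 1325 = 666 bp
  wrap: 2173 − 1991 + 1325 = 1507 bp
Sorted largest to smallest: 1507, 666 bp.

1507, 666 bp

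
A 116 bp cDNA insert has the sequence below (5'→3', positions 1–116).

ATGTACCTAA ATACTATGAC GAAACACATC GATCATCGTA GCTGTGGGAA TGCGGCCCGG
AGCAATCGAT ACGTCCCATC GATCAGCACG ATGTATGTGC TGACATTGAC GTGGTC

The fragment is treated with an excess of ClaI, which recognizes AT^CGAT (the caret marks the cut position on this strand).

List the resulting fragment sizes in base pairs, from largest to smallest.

ClaI sites (ATCGAT) start at positions 28, 65, 78.
ClaI cuts after base 2 of each site, so after positions 29, 66, 79.
Linear molecule, 3 cuts → 4 fragments:
  1–29 → 29 bp
  30–66 → 37 bp
  67–79 → 13 bp
  80–116 → 37 bp
Sorted largest to smallest: 37, 37, 29, 13 bp.

37, 37, 29, 13 bp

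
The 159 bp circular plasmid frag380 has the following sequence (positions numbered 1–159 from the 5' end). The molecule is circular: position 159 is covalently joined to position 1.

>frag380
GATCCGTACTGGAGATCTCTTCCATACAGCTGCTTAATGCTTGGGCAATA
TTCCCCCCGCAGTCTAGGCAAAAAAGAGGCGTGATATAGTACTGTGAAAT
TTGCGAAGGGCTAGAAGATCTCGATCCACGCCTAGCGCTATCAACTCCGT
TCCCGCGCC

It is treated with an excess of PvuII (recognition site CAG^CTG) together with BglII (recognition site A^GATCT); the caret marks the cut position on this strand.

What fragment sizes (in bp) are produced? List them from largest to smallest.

87, 56, 16 bp

The PvuII site (CAGCTG) starts at position 27.
PvuII cuts after base 3 of each site, so after position 29.
BglII sites (AGATCT) start at positions 13, 116.
BglII cuts after the first base of each site, so after positions 13, 116.
Combined cut positions: 13, 29, 116.
Circular molecule, 3 cuts → 3 fragments:
  14–29 → 16 bp
  30–116 → 87 bp
  117–159 then 1–13 → 43 + 13 = 56 bp
Sorted largest to smallest: 87, 56, 16 bp.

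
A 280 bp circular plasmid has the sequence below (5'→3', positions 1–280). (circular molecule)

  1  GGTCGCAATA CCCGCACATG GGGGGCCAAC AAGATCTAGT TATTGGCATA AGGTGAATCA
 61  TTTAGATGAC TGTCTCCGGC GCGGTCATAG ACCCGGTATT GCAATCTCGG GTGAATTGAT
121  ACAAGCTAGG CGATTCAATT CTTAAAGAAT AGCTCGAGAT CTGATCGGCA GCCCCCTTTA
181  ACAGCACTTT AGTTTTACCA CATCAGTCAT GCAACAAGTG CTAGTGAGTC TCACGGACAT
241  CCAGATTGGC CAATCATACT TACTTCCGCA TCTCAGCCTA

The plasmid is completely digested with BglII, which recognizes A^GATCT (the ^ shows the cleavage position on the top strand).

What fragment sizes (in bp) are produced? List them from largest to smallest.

BglII sites (AGATCT) start at positions 32, 157.
BglII cuts after the first base of each site, so after positions 32, 157.
Circular molecule, 2 cuts → 2 fragments:
  33–157 → 125 bp
  158–280 then 1–32 → 123 + 32 = 155 bp
Sorted largest to smallest: 155, 125 bp.

155, 125 bp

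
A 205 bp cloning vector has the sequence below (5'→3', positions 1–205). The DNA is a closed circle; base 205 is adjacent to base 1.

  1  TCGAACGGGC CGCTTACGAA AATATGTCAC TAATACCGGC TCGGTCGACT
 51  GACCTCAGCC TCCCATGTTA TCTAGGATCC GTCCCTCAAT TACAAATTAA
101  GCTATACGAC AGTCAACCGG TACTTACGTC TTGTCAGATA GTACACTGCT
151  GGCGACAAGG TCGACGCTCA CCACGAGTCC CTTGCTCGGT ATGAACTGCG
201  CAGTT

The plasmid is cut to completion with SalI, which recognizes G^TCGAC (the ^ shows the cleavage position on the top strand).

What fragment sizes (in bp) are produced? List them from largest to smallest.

SalI sites (GTCGAC) start at positions 44, 160.
SalI cuts after the first base of each site, so after positions 44, 160.
Circular molecule, 2 cuts → 2 fragments:
  45–160 → 116 bp
  161–205 then 1–44 → 45 + 44 = 89 bp
Sorted largest to smallest: 116, 89 bp.

116, 89 bp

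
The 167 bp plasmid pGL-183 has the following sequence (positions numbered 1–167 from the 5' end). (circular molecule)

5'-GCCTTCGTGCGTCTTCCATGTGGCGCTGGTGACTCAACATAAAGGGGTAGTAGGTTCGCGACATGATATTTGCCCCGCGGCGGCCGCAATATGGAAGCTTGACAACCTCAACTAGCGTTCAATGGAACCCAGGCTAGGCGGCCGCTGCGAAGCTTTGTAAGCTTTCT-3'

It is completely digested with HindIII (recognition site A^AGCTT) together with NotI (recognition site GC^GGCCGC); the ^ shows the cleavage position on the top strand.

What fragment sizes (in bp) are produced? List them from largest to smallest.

89, 44, 14, 11, 9 bp

HindIII sites (AAGCTT) start at positions 95, 150, 159.
HindIII cuts after the first base of each site, so after positions 95, 150, 159.
NotI sites (GCGGCCGC) start at positions 80, 138.
NotI cuts after base 2 of each site, so after positions 81, 139.
Combined cut positions: 81, 95, 139, 150, 159.
Circular molecule, 5 cuts → 5 fragments:
  82–95 → 14 bp
  96–139 → 44 bp
  140–150 → 11 bp
  151–159 → 9 bp
  160–167 then 1–81 → 8 + 81 = 89 bp
Sorted largest to smallest: 89, 44, 14, 11, 9 bp.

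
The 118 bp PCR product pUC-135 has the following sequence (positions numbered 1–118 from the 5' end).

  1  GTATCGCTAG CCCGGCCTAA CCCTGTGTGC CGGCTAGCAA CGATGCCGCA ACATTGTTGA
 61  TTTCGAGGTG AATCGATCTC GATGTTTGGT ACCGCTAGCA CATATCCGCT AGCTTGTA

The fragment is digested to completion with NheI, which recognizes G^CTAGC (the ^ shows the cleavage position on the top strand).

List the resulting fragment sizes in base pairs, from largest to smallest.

NheI sites (GCTAGC) start at positions 6, 33, 94, 108.
NheI cuts after the first base of each site, so after positions 6, 33, 94, 108.
Linear molecule, 4 cuts → 5 fragments:
  1–6 → 6 bp
  7–33 → 27 bp
  34–94 → 61 bp
  95–108 → 14 bp
  109–118 → 10 bp
Sorted largest to smallest: 61, 27, 14, 10, 6 bp.

61, 27, 14, 10, 6 bp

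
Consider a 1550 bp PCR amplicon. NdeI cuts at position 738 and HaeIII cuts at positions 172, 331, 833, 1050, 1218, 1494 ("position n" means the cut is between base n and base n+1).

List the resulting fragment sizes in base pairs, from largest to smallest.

407, 276, 217, 172, 168, 159, 95, 56 bp

Combined cut positions (sorted): 172, 331, 738, 833, 1050, 1218, 1494.
Linear molecule, 7 cuts → 8 fragments:
  172 − 0 = 172 bp
  331 − 172 = 159 bp
  738 − 331 = 407 bp
  833 − 738 = 95 bp
  1050 − 833 = 217 bp
  1218 − 1050 = 168 bp
  1494 − 1218 = 276 bp
  1550 − 1494 = 56 bp
Sorted largest to smallest: 407, 276, 217, 172, 168, 159, 95, 56 bp.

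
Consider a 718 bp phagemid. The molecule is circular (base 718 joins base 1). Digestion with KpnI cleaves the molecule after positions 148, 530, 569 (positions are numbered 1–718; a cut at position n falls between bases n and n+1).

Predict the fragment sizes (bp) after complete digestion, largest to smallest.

Circular molecule, 3 cuts → 3 fragments:
  530 − 148 = 382 bp
  569 − 530 = 39 bp
  wrap: 718 − 569 + 148 = 297 bp
Sorted largest to smallest: 382, 297, 39 bp.

382, 297, 39 bp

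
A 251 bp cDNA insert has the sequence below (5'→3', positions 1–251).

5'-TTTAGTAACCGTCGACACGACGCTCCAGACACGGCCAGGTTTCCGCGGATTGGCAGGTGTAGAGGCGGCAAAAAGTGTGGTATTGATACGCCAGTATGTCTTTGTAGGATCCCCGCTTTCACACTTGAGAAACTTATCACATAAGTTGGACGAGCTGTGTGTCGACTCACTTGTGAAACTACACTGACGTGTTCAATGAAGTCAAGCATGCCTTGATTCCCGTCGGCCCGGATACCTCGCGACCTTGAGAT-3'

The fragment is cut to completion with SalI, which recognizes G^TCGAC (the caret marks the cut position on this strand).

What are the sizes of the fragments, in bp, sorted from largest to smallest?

SalI sites (GTCGAC) start at positions 11, 161.
SalI cuts after the first base of each site, so after positions 11, 161.
Linear molecule, 2 cuts → 3 fragments:
  1–11 → 11 bp
  12–161 → 150 bp
  162–251 → 90 bp
Sorted largest to smallest: 150, 90, 11 bp.

150, 90, 11 bp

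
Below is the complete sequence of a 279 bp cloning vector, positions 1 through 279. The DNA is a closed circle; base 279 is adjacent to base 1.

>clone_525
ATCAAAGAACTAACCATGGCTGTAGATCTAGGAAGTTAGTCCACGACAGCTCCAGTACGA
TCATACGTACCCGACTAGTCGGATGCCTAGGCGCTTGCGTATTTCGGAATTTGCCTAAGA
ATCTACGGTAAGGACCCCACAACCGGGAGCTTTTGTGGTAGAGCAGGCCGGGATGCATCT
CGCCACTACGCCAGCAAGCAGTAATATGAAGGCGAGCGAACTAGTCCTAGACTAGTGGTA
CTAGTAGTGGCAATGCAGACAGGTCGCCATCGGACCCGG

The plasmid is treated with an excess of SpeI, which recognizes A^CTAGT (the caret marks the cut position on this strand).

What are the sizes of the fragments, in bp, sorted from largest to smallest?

146, 113, 11, 9 bp

SpeI sites (ACTAGT) start at positions 74, 220, 231, 240.
SpeI cuts after the first base of each site, so after positions 74, 220, 231, 240.
Circular molecule, 4 cuts → 4 fragments:
  75–220 → 146 bp
  221–231 → 11 bp
  232–240 → 9 bp
  241–279 then 1–74 → 39 + 74 = 113 bp
Sorted largest to smallest: 146, 113, 11, 9 bp.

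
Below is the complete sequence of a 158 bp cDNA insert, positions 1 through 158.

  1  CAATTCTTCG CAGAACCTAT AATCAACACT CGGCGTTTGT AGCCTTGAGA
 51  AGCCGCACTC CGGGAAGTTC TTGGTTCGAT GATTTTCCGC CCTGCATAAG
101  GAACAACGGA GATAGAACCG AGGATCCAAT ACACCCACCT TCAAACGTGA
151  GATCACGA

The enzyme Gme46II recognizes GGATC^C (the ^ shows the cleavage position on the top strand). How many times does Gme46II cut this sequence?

GGATCC occurs starting at position 122.
Gme46II cuts at 1 site.

1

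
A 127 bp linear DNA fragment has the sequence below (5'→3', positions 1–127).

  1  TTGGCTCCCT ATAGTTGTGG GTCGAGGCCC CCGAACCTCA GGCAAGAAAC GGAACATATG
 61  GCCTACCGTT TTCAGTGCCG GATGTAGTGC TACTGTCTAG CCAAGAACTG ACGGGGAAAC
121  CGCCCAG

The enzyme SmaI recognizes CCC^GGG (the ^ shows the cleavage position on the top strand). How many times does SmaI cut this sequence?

No occurrence of CCCGGG is present in the sequence.
SmaI does not cut: 0 sites.

0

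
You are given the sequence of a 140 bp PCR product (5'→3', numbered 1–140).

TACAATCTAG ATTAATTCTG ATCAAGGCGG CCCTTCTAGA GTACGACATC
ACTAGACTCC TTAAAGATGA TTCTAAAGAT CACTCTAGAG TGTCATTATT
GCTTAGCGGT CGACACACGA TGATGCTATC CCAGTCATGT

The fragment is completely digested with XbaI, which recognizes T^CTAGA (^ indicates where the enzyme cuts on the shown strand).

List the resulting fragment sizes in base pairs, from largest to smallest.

56, 49, 29, 6 bp

XbaI sites (TCTAGA) start at positions 6, 35, 84.
XbaI cuts after the first base of each site, so after positions 6, 35, 84.
Linear molecule, 3 cuts → 4 fragments:
  1–6 → 6 bp
  7–35 → 29 bp
  36–84 → 49 bp
  85–140 → 56 bp
Sorted largest to smallest: 56, 49, 29, 6 bp.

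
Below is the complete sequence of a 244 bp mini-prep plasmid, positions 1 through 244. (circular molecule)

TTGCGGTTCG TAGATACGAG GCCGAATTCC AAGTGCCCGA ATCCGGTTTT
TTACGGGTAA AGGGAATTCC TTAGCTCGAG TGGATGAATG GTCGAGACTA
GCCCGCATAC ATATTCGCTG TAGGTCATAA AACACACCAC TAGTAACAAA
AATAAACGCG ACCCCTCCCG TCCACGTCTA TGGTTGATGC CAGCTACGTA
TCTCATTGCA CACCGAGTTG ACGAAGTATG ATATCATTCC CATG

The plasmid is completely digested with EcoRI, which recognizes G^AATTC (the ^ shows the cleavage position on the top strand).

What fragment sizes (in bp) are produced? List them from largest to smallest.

204, 40 bp

EcoRI sites (GAATTC) start at positions 24, 64.
EcoRI cuts after the first base of each site, so after positions 24, 64.
Circular molecule, 2 cuts → 2 fragments:
  25–64 → 40 bp
  65–244 then 1–24 → 180 + 24 = 204 bp
Sorted largest to smallest: 204, 40 bp.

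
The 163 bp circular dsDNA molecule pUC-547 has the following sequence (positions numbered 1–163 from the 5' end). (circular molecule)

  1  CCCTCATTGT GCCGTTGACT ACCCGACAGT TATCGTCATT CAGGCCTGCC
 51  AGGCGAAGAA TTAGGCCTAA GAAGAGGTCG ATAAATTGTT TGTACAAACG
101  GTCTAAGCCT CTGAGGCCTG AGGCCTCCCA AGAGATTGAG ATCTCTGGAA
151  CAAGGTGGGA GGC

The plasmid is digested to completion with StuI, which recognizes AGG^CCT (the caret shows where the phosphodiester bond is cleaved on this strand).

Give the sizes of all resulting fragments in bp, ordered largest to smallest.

84, 51, 21, 7 bp

StuI sites (AGGCCT) start at positions 42, 63, 114, 121.
StuI cuts after base 3 of each site, so after positions 44, 65, 116, 123.
Circular molecule, 4 cuts → 4 fragments:
  45–65 → 21 bp
  66–116 → 51 bp
  117–123 → 7 bp
  124–163 then 1–44 → 40 + 44 = 84 bp
Sorted largest to smallest: 84, 51, 21, 7 bp.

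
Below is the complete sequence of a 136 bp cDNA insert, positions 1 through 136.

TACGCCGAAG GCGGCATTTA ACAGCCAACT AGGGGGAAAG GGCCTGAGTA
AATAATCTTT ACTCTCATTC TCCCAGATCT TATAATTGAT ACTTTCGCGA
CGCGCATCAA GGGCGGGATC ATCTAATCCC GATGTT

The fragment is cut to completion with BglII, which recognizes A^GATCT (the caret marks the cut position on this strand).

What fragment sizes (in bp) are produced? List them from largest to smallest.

75, 61 bp

The BglII site (AGATCT) starts at position 75.
BglII cuts after the first base of each site, so after position 75.
Linear molecule, 1 cut → 2 fragments:
  1–75 → 75 bp
  76–136 → 61 bp
Sorted largest to smallest: 75, 61 bp.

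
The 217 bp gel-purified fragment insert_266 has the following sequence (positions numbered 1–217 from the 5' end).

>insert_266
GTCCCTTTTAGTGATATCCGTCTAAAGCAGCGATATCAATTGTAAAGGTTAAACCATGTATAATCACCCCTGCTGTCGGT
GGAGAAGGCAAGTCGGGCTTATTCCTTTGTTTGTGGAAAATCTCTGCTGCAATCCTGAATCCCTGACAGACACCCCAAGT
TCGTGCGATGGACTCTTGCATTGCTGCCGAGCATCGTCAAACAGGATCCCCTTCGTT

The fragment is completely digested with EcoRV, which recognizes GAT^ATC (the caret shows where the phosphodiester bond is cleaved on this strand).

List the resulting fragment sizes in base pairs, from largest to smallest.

183, 19, 15 bp

EcoRV sites (GATATC) start at positions 13, 32.
EcoRV cuts after base 3 of each site, so after positions 15, 34.
Linear molecule, 2 cuts → 3 fragments:
  1–15 → 15 bp
  16–34 → 19 bp
  35–217 → 183 bp
Sorted largest to smallest: 183, 19, 15 bp.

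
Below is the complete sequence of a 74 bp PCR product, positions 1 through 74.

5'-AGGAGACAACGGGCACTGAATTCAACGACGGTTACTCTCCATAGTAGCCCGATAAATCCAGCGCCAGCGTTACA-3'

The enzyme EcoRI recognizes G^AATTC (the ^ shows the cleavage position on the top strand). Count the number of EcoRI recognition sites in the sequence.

1

GAATTC occurs starting at position 18.
EcoRI cuts at 1 site.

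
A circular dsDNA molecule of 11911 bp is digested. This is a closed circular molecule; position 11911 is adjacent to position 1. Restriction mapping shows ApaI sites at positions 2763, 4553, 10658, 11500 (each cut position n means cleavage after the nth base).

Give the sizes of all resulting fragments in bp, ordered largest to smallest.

6105, 3174, 1790, 842 bp

Circular molecule, 4 cuts → 4 fragments:
  4553 − 2763 = 1790 bp
  10658 − 4553 = 6105 bp
  11500 − 10658 = 842 bp
  wrap: 11911 − 11500 + 2763 = 3174 bp
Sorted largest to smallest: 6105, 3174, 1790, 842 bp.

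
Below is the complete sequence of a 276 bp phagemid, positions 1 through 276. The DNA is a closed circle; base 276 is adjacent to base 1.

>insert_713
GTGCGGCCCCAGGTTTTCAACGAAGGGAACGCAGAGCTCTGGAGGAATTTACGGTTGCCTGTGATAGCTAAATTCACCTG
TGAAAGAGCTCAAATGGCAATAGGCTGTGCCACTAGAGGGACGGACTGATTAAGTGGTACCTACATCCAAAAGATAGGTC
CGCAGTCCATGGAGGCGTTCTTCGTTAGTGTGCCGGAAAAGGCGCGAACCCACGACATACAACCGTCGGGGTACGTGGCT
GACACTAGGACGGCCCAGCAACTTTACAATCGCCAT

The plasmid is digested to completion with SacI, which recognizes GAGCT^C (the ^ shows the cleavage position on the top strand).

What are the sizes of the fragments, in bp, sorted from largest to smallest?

224, 52 bp

SacI sites (GAGCTC) start at positions 34, 86.
SacI cuts after base 5 of each site (before the last base), so after positions 38, 90.
Circular molecule, 2 cuts → 2 fragments:
  39–90 → 52 bp
  91–276 then 1–38 → 186 + 38 = 224 bp
Sorted largest to smallest: 224, 52 bp.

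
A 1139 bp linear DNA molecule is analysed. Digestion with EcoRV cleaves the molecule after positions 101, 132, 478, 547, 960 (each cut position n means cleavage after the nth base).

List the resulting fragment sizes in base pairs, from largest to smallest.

413, 346, 179, 101, 69, 31 bp

Linear molecule, 5 cuts → 6 fragments:
  101 − 0 = 101 bp
  132 − 101 = 31 bp
  478 − 132 = 346 bp
  547 − 478 = 69 bp
  960 − 547 = 413 bp
  1139 − 960 = 179 bp
Sorted largest to smallest: 413, 346, 179, 101, 69, 31 bp.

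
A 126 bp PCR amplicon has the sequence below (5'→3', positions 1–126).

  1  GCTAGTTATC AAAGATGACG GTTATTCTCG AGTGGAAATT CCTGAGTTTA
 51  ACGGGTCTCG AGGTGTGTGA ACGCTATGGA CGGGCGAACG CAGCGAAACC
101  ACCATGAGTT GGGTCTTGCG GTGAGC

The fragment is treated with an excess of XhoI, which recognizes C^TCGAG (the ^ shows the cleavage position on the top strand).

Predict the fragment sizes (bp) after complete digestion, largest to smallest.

69, 30, 27 bp

XhoI sites (CTCGAG) start at positions 27, 57.
XhoI cuts after the first base of each site, so after positions 27, 57.
Linear molecule, 2 cuts → 3 fragments:
  1–27 → 27 bp
  28–57 → 30 bp
  58–126 → 69 bp
Sorted largest to smallest: 69, 30, 27 bp.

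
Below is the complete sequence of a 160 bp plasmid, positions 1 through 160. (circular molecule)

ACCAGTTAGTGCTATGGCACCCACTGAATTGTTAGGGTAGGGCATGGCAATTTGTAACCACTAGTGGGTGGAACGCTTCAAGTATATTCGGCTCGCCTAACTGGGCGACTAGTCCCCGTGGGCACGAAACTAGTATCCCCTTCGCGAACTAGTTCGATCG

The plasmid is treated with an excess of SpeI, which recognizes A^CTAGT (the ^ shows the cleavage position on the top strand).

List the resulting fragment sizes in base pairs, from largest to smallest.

72, 48, 21, 19 bp

SpeI sites (ACTAGT) start at positions 60, 108, 129, 148.
SpeI cuts after the first base of each site, so after positions 60, 108, 129, 148.
Circular molecule, 4 cuts → 4 fragments:
  61–108 → 48 bp
  109–129 → 21 bp
  130–148 → 19 bp
  149–160 then 1–60 → 12 + 60 = 72 bp
Sorted largest to smallest: 72, 48, 21, 19 bp.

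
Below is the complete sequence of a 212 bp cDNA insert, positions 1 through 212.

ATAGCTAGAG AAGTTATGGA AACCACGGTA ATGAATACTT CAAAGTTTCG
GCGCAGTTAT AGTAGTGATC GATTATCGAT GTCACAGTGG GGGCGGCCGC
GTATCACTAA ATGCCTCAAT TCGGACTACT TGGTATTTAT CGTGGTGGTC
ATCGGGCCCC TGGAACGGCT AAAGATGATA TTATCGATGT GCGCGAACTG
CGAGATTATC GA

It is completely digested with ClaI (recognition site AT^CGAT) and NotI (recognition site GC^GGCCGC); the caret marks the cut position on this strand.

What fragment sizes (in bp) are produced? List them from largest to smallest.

ClaI sites (ATCGAT) start at positions 68, 75, 183.
ClaI cuts after base 2 of each site, so after positions 69, 76, 184.
The NotI site (GCGGCCGC) starts at position 93.
NotI cuts after base 2 of each site, so after position 94.
Combined cut positions: 69, 76, 94, 184.
Linear molecule, 4 cuts → 5 fragments:
  1–69 → 69 bp
  70–76 → 7 bp
  77–94 → 18 bp
  95–184 → 90 bp
  185–212 → 28 bp
Sorted largest to smallest: 90, 69, 28, 18, 7 bp.

90, 69, 28, 18, 7 bp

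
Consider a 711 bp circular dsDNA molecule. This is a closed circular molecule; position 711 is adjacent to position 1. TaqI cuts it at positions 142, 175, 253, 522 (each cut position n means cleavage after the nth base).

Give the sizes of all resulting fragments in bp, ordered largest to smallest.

Circular molecule, 4 cuts → 4 fragments:
  175 − 142 = 33 bp
  253 − 175 = 78 bp
  522 − 253 = 269 bp
  wrap: 711 − 522 + 142 = 331 bp
Sorted largest to smallest: 331, 269, 78, 33 bp.

331, 269, 78, 33 bp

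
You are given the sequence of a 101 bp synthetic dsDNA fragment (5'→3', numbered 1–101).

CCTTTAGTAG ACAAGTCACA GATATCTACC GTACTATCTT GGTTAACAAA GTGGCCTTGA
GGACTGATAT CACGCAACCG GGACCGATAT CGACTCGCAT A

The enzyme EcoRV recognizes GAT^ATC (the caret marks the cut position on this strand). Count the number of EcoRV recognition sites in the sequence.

GATATC occurs starting at positions 21, 66, 86.
EcoRV cuts at 3 sites.

3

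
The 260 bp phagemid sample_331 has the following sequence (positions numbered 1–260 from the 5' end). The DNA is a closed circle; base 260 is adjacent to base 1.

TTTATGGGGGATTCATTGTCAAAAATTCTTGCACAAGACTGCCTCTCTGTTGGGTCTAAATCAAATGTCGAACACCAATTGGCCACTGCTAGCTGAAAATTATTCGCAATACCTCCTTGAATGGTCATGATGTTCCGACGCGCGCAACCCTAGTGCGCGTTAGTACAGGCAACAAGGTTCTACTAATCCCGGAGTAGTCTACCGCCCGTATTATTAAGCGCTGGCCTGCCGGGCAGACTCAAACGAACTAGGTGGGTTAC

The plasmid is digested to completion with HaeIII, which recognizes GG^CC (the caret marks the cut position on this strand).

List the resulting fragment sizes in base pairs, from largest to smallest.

142, 118 bp

HaeIII sites (GGCC) start at positions 81, 223.
HaeIII cuts after base 2 of each site, so after positions 82, 224.
Circular molecule, 2 cuts → 2 fragments:
  83–224 → 142 bp
  225–260 then 1–82 → 36 + 82 = 118 bp
Sorted largest to smallest: 142, 118 bp.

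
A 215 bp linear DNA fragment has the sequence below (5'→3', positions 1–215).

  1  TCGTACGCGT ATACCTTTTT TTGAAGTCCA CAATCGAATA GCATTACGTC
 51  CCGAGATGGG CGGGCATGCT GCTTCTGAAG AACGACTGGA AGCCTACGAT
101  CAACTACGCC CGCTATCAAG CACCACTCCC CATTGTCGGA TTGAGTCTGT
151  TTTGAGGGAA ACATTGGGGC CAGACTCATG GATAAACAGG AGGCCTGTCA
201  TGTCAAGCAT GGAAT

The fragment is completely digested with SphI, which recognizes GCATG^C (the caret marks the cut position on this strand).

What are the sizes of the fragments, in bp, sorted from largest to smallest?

The SphI site (GCATGC) starts at position 64.
SphI cuts after base 5 of each site (before the last base), so after position 68.
Linear molecule, 1 cut → 2 fragments:
  1–68 → 68 bp
  69–215 → 147 bp
Sorted largest to smallest: 147, 68 bp.

147, 68 bp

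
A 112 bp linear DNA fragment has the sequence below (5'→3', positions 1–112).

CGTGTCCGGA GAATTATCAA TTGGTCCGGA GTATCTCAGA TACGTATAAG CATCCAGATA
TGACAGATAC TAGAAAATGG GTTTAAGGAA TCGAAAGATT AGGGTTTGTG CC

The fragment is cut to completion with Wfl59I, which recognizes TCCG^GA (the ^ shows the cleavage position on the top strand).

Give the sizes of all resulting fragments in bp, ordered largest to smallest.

84, 20, 8 bp

Wfl59I sites (TCCGGA) start at positions 5, 25.
Wfl59I cuts after base 4 of each site, so after positions 8, 28.
Linear molecule, 2 cuts → 3 fragments:
  1–8 → 8 bp
  9–28 → 20 bp
  29–112 → 84 bp
Sorted largest to smallest: 84, 20, 8 bp.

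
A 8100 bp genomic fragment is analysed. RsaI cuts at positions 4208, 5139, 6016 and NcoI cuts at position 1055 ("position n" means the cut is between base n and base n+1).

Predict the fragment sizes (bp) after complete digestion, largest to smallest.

Combined cut positions (sorted): 1055, 4208, 5139, 6016.
Linear molecule, 4 cuts → 5 fragments:
  1055 − 0 = 1055 bp
  4208 − 1055 = 3153 bp
  5139 − 4208 = 931 bp
  6016 − 5139 = 877 bp
  8100 − 6016 = 2084 bp
Sorted largest to smallest: 3153, 2084, 1055, 931, 877 bp.

3153, 2084, 1055, 931, 877 bp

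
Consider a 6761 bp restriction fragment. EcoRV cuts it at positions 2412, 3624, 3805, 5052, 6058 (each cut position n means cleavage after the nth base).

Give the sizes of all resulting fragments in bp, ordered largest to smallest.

Linear molecule, 5 cuts → 6 fragments:
  2412 − 0 = 2412 bp
  3624 − 2412 = 1212 bp
  3805 − 3624 = 181 bp
  5052 − 3805 = 1247 bp
  6058 − 5052 = 1006 bp
  6761 − 6058 = 703 bp
Sorted largest to smallest: 2412, 1247, 1212, 1006, 703, 181 bp.

2412, 1247, 1212, 1006, 703, 181 bp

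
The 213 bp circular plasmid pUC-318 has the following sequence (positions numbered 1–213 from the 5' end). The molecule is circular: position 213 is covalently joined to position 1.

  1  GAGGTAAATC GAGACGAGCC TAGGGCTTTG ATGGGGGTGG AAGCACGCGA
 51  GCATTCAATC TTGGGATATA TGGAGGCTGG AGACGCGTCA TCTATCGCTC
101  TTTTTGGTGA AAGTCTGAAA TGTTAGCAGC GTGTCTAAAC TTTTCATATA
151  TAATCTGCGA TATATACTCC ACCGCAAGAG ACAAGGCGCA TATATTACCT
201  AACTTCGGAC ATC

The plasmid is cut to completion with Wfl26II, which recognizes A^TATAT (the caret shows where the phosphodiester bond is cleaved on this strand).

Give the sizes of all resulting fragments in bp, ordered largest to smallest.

Wfl26II sites (ATATAT) start at positions 66, 146, 160, 190.
Wfl26II cuts after the first base of each site, so after positions 66, 146, 160, 190.
Circular molecule, 4 cuts → 4 fragments:
  67–146 → 80 bp
  147–160 → 14 bp
  161–190 → 30 bp
  191–213 then 1–66 → 23 + 66 = 89 bp
Sorted largest to smallest: 89, 80, 30, 14 bp.

89, 80, 30, 14 bp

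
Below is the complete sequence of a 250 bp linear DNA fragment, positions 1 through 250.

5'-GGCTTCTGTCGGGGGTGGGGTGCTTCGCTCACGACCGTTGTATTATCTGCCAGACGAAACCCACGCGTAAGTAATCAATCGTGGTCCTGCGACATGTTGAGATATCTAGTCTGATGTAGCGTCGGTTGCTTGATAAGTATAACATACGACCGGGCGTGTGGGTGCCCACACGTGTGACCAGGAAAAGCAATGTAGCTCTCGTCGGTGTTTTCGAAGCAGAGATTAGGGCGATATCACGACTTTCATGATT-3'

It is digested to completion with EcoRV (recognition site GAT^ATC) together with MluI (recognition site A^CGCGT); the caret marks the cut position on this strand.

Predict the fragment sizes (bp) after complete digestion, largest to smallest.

EcoRV sites (GATATC) start at positions 101, 230.
EcoRV cuts after base 3 of each site, so after positions 103, 232.
The MluI site (ACGCGT) starts at position 63.
MluI cuts after the first base of each site, so after position 63.
Combined cut positions: 63, 103, 232.
Linear molecule, 3 cuts → 4 fragments:
  1–63 → 63 bp
  64–103 → 40 bp
  104–232 → 129 bp
  233–250 → 18 bp
Sorted largest to smallest: 129, 63, 40, 18 bp.

129, 63, 40, 18 bp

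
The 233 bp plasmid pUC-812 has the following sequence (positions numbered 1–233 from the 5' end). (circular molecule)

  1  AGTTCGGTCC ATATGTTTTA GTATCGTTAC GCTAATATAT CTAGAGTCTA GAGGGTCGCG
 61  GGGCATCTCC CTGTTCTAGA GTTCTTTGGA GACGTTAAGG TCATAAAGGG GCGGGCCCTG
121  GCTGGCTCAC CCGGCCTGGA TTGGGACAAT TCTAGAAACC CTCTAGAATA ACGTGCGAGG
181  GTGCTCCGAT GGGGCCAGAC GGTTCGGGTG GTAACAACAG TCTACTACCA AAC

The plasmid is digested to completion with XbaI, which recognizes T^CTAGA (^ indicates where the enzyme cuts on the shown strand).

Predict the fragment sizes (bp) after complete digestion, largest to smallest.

XbaI sites (TCTAGA) start at positions 40, 47, 75, 151, 162.
XbaI cuts after the first base of each site, so after positions 40, 47, 75, 151, 162.
Circular molecule, 5 cuts → 5 fragments:
  41–47 → 7 bp
  48–75 → 28 bp
  76–151 → 76 bp
  152–162 → 11 bp
  163–233 then 1–40 → 71 + 40 = 111 bp
Sorted largest to smallest: 111, 76, 28, 11, 7 bp.

111, 76, 28, 11, 7 bp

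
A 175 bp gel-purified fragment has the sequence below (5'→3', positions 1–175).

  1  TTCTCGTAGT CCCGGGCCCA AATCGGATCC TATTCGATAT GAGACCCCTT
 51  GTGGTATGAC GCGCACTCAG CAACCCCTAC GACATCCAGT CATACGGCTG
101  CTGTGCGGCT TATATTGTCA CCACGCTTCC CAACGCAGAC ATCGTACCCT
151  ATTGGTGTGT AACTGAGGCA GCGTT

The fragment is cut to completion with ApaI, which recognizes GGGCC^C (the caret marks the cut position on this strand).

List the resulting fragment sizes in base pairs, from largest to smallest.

The ApaI site (GGGCCC) starts at position 14.
ApaI cuts after base 5 of each site (before the last base), so after position 18.
Linear molecule, 1 cut → 2 fragments:
  1–18 → 18 bp
  19–175 → 157 bp
Sorted largest to smallest: 157, 18 bp.

157, 18 bp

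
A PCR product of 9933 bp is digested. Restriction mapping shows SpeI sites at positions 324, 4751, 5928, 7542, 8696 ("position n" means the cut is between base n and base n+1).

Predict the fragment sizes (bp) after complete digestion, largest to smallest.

4427, 1614, 1237, 1177, 1154, 324 bp

Linear molecule, 5 cuts → 6 fragments:
  324 − 0 = 324 bp
  4751 − 324 = 4427 bp
  5928 − 4751 = 1177 bp
  7542 − 5928 = 1614 bp
  8696 − 7542 = 1154 bp
  9933 − 8696 = 1237 bp
Sorted largest to smallest: 4427, 1614, 1237, 1177, 1154, 324 bp.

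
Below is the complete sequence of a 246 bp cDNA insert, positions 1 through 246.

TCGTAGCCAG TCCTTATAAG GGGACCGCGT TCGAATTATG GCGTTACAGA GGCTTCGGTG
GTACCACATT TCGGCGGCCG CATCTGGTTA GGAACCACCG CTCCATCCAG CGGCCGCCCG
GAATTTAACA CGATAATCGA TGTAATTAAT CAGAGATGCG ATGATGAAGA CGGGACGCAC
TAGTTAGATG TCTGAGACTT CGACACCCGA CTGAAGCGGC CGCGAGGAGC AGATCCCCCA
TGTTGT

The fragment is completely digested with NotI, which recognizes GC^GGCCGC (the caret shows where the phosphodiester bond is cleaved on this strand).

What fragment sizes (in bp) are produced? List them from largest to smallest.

106, 75, 36, 29 bp

NotI sites (GCGGCCGC) start at positions 74, 110, 216.
NotI cuts after base 2 of each site, so after positions 75, 111, 217.
Linear molecule, 3 cuts → 4 fragments:
  1–75 → 75 bp
  76–111 → 36 bp
  112–217 → 106 bp
  218–246 → 29 bp
Sorted largest to smallest: 106, 75, 36, 29 bp.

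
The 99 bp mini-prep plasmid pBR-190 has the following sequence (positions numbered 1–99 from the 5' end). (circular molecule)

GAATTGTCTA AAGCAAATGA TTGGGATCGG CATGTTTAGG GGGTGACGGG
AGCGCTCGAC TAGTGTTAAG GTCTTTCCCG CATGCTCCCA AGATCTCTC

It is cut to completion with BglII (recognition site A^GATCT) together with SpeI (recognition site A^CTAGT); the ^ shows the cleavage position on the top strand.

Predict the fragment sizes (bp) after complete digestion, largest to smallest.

The BglII site (AGATCT) starts at position 91.
BglII cuts after the first base of each site, so after position 91.
The SpeI site (ACTAGT) starts at position 59.
SpeI cuts after the first base of each site, so after position 59.
Combined cut positions: 59, 91.
Circular molecule, 2 cuts → 2 fragments:
  60–91 → 32 bp
  92–99 then 1–59 → 8 + 59 = 67 bp
Sorted largest to smallest: 67, 32 bp.

67, 32 bp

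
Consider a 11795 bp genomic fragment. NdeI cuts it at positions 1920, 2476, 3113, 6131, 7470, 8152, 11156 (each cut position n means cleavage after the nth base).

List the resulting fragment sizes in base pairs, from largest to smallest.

Linear molecule, 7 cuts → 8 fragments:
  1920 − 0 = 1920 bp
  2476 − 1920 = 556 bp
  3113 − 2476 = 637 bp
  6131 − 3113 = 3018 bp
  7470 − 6131 = 1339 bp
  8152 − 7470 = 682 bp
  11156 − 8152 = 3004 bp
  11795 − 11156 = 639 bp
Sorted largest to smallest: 3018, 3004, 1920, 1339, 682, 639, 637, 556 bp.

3018, 3004, 1920, 1339, 682, 639, 637, 556 bp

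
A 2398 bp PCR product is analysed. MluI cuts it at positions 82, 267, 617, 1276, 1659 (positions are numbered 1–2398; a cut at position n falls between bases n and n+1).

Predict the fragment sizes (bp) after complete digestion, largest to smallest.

Linear molecule, 5 cuts → 6 fragments:
  82 − 0 = 82 bp
  267 − 82 = 185 bp
  617 − 267 = 350 bp
  1276 − 617 = 659 bp
  1659 − 1276 = 383 bp
  2398 − 1659 = 739 bp
Sorted largest to smallest: 739, 659, 383, 350, 185, 82 bp.

739, 659, 383, 350, 185, 82 bp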